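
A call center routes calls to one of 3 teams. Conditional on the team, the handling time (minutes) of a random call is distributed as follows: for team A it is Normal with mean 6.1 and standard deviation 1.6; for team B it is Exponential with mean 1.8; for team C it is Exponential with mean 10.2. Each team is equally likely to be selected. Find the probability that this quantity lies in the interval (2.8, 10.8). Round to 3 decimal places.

Conditional on each team, P(2.8 < X < 10.8): A: 0.978766; B: 0.208593; C: 0.413081.
By total probability, P(2.8 < X < 10.8) = 0.333333·0.978766 + 0.333333·0.208593 + 0.333333·0.413081 = 0.53348.

0.533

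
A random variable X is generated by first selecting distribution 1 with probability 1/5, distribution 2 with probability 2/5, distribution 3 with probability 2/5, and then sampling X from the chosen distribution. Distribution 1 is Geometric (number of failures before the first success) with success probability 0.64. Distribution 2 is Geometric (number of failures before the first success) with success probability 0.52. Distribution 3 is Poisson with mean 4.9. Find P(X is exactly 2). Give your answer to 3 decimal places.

Conditional on each component, P(X = 2): 1: 0.082944; 2: 0.119808; 3: 0.0893962.
By total probability, P(X = 2) = 0.2·0.082944 + 0.4·0.119808 + 0.4·0.0893962 = 0.10027.

0.100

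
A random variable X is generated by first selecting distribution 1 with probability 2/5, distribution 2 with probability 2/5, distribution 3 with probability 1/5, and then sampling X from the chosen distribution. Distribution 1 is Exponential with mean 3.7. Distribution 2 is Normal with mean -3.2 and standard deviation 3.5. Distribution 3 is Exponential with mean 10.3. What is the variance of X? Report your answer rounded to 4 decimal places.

Per component, 1: μ=3.7, E[X²]=27.38; 2: μ=-3.2, E[X²]=22.49; 3: μ=10.3, E[X²]=212.18.
E[X] = 0.4·3.7 + 0.4·-3.2 + 0.2·10.3 = 2.26.
E[X²] = 0.4·27.38 + 0.4·22.49 + 0.2·212.18 = 62.384.
Var(X) = E[X²] − (E[X])² = 62.384 − 5.1076 = 57.2764.

57.2764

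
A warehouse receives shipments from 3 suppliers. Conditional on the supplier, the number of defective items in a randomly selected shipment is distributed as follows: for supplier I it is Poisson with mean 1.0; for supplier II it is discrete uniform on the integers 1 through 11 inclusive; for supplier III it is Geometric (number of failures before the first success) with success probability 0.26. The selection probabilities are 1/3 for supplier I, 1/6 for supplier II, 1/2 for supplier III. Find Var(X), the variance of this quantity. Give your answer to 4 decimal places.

Per component, I: μ=1, E[X²]=2; II: μ=6, E[X²]=46; III: μ=2.84615, E[X²]=19.0473.
E[X] = 0.333333·1 + 0.166667·6 + 0.5·2.84615 = 2.75641.
E[X²] = 0.333333·2 + 0.166667·46 + 0.5·19.0473 = 17.857.
Var(X) = E[X²] − (E[X])² = 17.857 − 7.5978 = 10.2592.

10.2592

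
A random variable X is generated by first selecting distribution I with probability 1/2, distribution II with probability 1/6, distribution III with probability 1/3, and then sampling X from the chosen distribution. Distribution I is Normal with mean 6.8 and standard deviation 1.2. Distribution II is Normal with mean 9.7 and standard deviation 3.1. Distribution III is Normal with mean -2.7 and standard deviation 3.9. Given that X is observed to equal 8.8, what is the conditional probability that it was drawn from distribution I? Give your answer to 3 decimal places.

Likelihoods f(8.8 | ·): I: 0.0828976; II: 0.12338; III: 0.00132362.
Posterior ∝ prior × likelihood. Numerator for I: 0.5·0.0828976 = 0.0414488.
Normalizing constant: 0.5·0.0828976 + 0.166667·0.12338 + 0.333333·0.00132362 = 0.0624534.
P(I | observation) = 0.0414488 / 0.0624534 = 0.663676.

0.664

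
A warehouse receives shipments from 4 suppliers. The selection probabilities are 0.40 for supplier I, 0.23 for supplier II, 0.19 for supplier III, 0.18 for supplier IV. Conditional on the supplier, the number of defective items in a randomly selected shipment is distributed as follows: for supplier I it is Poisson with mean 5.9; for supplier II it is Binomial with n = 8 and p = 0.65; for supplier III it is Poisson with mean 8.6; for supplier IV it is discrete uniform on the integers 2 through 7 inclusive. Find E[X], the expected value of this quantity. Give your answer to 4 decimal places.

Component means — I: 5.9; II: 5.2; III: 8.6; IV: 4.5.
E[X] = 0.4·5.9 + 0.23·5.2 + 0.19·8.6 + 0.18·4.5 = 6.

6.0000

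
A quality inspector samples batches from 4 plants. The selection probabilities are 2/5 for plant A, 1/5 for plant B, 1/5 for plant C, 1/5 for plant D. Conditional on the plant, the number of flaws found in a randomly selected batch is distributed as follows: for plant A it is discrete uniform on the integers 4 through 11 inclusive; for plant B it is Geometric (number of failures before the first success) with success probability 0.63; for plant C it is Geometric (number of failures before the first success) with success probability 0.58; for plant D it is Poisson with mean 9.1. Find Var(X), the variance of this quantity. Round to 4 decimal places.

17.7624

Per component, A: μ=7.5, E[X²]=61.5; B: μ=0.587302, E[X²]=1.27715; C: μ=0.724138, E[X²]=1.77289; D: μ=9.1, E[X²]=91.91.
E[X] = 0.4·7.5 + 0.2·0.587302 + 0.2·0.724138 + 0.2·9.1 = 5.08229.
E[X²] = 0.4·61.5 + 0.2·1.27715 + 0.2·1.77289 + 0.2·91.91 = 43.592.
Var(X) = E[X²] − (E[X])² = 43.592 − 25.8297 = 17.7624.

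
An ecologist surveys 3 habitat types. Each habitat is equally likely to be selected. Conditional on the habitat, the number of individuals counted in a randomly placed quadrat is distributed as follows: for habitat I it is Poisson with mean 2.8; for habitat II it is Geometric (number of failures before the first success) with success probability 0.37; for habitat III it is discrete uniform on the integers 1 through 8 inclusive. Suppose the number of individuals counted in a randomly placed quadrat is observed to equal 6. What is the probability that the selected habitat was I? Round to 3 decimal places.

0.216

Likelihoods P(X=6 | ·): I: 0.0406997; II: 0.0231337; III: 0.125.
Posterior ∝ prior × likelihood. Numerator for I: 0.333333·0.0406997 = 0.0135666.
Normalizing constant: 0.333333·0.0406997 + 0.333333·0.0231337 + 0.333333·0.125 = 0.0629445.
P(I | observation) = 0.0135666 / 0.0629445 = 0.215532.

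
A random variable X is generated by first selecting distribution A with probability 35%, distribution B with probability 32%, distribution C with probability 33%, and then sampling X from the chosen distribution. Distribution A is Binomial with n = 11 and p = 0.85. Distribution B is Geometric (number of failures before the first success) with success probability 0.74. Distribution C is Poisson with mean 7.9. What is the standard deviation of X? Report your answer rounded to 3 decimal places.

4.310

Per component, A: μ=9.35, E[X²]=88.825; B: μ=0.351351, E[X²]=0.598247; C: μ=7.9, E[X²]=70.31.
E[X] = 0.35·9.35 + 0.32·0.351351 + 0.33·7.9 = 5.99193.
E[X²] = 0.35·88.825 + 0.32·0.598247 + 0.33·70.31 = 54.4825.
Var(X) = E[X²] − (E[X])² = 54.4825 − 35.9033 = 18.5792.
SD(X) = √18.5792 = 4.31036.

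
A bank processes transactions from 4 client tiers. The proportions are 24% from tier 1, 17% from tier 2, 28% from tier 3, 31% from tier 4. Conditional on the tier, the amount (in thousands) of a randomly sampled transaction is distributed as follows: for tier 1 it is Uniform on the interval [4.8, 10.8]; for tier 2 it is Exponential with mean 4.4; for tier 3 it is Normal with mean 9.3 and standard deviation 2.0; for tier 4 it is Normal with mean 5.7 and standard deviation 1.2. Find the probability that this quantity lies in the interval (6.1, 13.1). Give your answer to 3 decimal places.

0.593

Conditional on each tier, P(6.1 < X < 13.1): 1: 0.783333; 2: 0.199051; 3: 0.916484; 4: 0.369441.
By total probability, P(6.1 < X < 13.1) = 0.24·0.783333 + 0.17·0.199051 + 0.28·0.916484 + 0.31·0.369441 = 0.592981.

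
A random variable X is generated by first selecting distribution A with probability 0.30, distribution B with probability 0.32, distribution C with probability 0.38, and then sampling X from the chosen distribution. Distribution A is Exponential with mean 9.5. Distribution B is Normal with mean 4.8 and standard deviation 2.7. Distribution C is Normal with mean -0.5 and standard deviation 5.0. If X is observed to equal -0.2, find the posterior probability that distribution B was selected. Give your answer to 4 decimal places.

0.2195

Likelihoods f(-0.2 | ·): A: 0; B: 0.0265994; C: 0.079645.
Posterior ∝ prior × likelihood. Numerator for B: 0.32·0.0265994 = 0.0085118.
Normalizing constant: 0.3·0 + 0.32·0.0265994 + 0.38·0.079645 = 0.0387769.
P(B | observation) = 0.0085118 / 0.0387769 = 0.219507.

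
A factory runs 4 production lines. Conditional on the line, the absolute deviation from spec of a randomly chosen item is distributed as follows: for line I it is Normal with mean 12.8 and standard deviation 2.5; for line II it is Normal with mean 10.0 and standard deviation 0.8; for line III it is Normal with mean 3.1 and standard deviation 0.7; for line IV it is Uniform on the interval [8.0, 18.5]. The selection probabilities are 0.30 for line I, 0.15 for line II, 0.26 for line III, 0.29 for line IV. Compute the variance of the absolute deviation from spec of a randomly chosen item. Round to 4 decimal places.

22.5564

Per component, I: μ=12.8, E[X²]=170.09; II: μ=10, E[X²]=100.64; III: μ=3.1, E[X²]=10.1; IV: μ=13.25, E[X²]=184.75.
E[X] = 0.3·12.8 + 0.15·10 + 0.26·3.1 + 0.29·13.25 = 9.9885.
E[X²] = 0.3·170.09 + 0.15·100.64 + 0.26·10.1 + 0.29·184.75 = 122.326.
Var(X) = E[X²] − (E[X])² = 122.326 − 99.7701 = 22.5564.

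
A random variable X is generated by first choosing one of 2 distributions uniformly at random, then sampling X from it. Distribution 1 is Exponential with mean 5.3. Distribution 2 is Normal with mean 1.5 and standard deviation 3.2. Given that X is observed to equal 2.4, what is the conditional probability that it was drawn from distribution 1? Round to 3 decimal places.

0.500

Likelihoods f(2.4 | ·): 1: 0.119967; 2: 0.119835.
Posterior ∝ prior × likelihood. Numerator for 1: 0.5·0.119967 = 0.0599836.
Normalizing constant: 0.5·0.119967 + 0.5·0.119835 = 0.119901.
P(1 | observation) = 0.0599836 / 0.119901 = 0.500276.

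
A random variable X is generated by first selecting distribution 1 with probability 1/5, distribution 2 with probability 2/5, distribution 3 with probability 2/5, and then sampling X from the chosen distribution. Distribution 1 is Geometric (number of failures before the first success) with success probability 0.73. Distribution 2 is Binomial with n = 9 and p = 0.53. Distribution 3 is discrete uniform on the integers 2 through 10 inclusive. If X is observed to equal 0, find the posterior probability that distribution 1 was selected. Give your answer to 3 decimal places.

Likelihoods P(X=0 | ·): 1: 0.73; 2: 0.00111913; 3: 0.
Posterior ∝ prior × likelihood. Numerator for 1: 0.2·0.73 = 0.146.
Normalizing constant: 0.2·0.73 + 0.4·0.00111913 + 0.4·0 = 0.146448.
P(1 | observation) = 0.146 / 0.146448 = 0.996943.

0.997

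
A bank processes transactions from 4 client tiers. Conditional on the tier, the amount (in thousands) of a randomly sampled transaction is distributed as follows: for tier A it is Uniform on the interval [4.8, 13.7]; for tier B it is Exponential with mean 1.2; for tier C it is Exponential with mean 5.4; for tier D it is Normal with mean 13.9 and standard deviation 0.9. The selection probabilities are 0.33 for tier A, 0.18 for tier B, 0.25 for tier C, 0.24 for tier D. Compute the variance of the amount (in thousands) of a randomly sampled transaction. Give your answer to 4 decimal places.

Per component, A: μ=9.25, E[X²]=92.1633; B: μ=1.2, E[X²]=2.88; C: μ=5.4, E[X²]=58.32; D: μ=13.9, E[X²]=194.02.
E[X] = 0.33·9.25 + 0.18·1.2 + 0.25·5.4 + 0.24·13.9 = 7.9545.
E[X²] = 0.33·92.1633 + 0.18·2.88 + 0.25·58.32 + 0.24·194.02 = 92.0771.
Var(X) = E[X²] − (E[X])² = 92.0771 − 63.2741 = 28.803.

28.8030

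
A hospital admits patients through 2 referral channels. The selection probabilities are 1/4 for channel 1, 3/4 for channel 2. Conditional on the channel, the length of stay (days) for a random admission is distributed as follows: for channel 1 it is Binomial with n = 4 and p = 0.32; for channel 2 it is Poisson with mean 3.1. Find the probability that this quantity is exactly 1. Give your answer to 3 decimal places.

0.205

Conditional on each channel, P(X = 1): 1: 0.402473; 2: 0.139653.
By total probability, P(X = 1) = 0.25·0.402473 + 0.75·0.139653 = 0.205358.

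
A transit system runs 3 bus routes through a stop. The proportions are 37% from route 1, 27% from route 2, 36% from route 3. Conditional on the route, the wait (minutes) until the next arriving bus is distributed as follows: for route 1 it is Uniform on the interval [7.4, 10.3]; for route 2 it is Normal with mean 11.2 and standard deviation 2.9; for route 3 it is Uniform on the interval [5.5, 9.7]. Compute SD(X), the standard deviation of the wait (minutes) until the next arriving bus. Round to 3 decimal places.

Per component, 1: μ=8.85, E[X²]=79.0233; 2: μ=11.2, E[X²]=133.85; 3: μ=7.6, E[X²]=59.23.
E[X] = 0.37·8.85 + 0.27·11.2 + 0.36·7.6 = 9.0345.
E[X²] = 0.37·79.0233 + 0.27·133.85 + 0.36·59.23 = 86.7009.
Var(X) = E[X²] − (E[X])² = 86.7009 − 81.6222 = 5.07874.
SD(X) = √5.07874 = 2.25361.

2.254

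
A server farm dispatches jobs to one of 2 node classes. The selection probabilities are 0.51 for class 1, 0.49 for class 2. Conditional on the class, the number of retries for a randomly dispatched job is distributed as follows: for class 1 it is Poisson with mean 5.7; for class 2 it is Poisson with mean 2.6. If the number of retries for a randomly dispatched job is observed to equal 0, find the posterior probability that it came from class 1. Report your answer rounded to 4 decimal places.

Likelihoods P(X=0 | ·): 1: 0.00334597; 2: 0.0742736.
Posterior ∝ prior × likelihood. Numerator for 1: 0.51·0.00334597 = 0.00170644.
Normalizing constant: 0.51·0.00334597 + 0.49·0.0742736 = 0.0381005.
P(1 | observation) = 0.00170644 / 0.0381005 = 0.0447879.

0.0448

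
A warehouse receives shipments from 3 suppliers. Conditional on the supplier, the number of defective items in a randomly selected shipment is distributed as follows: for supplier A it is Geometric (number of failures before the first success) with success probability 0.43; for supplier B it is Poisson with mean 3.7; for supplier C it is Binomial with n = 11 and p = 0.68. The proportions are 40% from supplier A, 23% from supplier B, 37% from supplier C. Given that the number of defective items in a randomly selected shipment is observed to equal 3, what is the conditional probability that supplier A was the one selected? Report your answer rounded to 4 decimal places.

Likelihoods P(X=3 | ·): A: 0.079633; B: 0.20872; C: 0.00570441.
Posterior ∝ prior × likelihood. Numerator for A: 0.4·0.079633 = 0.0318532.
Normalizing constant: 0.4·0.079633 + 0.23·0.20872 + 0.37·0.00570441 = 0.0819695.
P(A | observation) = 0.0318532 / 0.0819695 = 0.388598.

0.3886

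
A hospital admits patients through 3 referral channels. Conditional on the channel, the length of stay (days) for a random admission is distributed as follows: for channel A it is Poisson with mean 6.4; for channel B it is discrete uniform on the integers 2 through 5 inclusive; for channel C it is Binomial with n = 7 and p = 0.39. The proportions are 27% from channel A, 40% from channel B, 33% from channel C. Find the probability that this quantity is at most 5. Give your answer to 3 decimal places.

0.828

Conditional on each channel, P(X ≤ 5): A: 0.383744; B: 1; C: 0.983603.
By total probability, P(X ≤ 5) = 0.27·0.383744 + 0.4·1 + 0.33·0.983603 = 0.8282.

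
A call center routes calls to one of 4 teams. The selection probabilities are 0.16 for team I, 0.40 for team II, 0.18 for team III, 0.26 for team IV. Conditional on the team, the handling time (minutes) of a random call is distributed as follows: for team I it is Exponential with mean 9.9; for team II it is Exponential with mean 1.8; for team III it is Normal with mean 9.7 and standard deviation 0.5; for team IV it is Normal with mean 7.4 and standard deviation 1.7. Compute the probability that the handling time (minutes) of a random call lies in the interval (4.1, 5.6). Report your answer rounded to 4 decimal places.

Conditional on each team, P(4.1 < X < 5.6): I: 0.0929204; II: 0.0579603; III: 1.11022e-16; IV: 0.118722.
By total probability, P(4.1 < X < 5.6) = 0.16·0.0929204 + 0.4·0.0579603 + 0.18·1.11022e-16 + 0.26·0.118722 = 0.068919.

0.0689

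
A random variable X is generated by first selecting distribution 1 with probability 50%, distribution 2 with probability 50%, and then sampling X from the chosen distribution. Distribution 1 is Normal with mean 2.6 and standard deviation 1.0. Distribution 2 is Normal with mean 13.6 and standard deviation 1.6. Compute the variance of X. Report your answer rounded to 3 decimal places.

Per component, 1: μ=2.6, E[X²]=7.76; 2: μ=13.6, E[X²]=187.52.
E[X] = 0.5·2.6 + 0.5·13.6 = 8.1.
E[X²] = 0.5·7.76 + 0.5·187.52 = 97.64.
Var(X) = E[X²] − (E[X])² = 97.64 − 65.61 = 32.03.

32.030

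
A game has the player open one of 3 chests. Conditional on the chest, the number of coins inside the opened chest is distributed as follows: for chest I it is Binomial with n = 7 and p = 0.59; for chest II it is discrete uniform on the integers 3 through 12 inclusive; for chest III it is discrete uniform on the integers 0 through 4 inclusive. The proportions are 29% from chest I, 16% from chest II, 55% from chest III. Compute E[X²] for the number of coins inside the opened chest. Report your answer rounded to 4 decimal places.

19.0576

For each component E[X²] = Var + (mean)², giving I: 18.7502; II: 64.5; III: 6.
Overall E[X²] = 0.29·18.7502 + 0.16·64.5 + 0.55·6 = 19.0576.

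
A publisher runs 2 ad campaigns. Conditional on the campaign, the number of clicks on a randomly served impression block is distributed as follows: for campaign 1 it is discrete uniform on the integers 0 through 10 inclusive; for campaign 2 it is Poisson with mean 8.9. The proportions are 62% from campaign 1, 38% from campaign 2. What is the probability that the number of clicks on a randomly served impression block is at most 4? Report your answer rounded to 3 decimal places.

Conditional on each campaign, P(X ≤ 4): 1: 0.454545; 2: 0.0584325.
By total probability, P(X ≤ 4) = 0.62·0.454545 + 0.38·0.0584325 = 0.304023.

0.304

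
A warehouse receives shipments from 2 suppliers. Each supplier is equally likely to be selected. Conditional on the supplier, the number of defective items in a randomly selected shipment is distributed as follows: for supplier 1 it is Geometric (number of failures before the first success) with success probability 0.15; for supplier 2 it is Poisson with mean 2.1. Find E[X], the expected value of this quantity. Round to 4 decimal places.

Component means — 1: 5.66667; 2: 2.1.
E[X] = 0.5·5.66667 + 0.5·2.1 = 3.88333.

3.8833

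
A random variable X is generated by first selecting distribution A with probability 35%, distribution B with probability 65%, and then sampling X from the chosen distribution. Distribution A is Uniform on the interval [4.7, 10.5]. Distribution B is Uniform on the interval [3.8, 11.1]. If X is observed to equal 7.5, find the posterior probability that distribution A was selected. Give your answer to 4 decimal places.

Likelihoods f(7.5 | ·): A: 0.172414; B: 0.136986.
Posterior ∝ prior × likelihood. Numerator for A: 0.35·0.172414 = 0.0603448.
Normalizing constant: 0.35·0.172414 + 0.65·0.136986 = 0.149386.
P(A | observation) = 0.0603448 / 0.149386 = 0.403953.

0.4040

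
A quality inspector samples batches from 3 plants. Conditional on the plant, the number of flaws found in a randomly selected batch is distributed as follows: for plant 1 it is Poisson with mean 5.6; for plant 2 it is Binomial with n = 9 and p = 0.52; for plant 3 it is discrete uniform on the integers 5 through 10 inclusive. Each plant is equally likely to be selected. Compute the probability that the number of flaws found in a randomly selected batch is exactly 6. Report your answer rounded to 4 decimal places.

Conditional on each plant, P(X = 6): 1: 0.158397; 2: 0.183664; 3: 0.166667.
By total probability, P(X = 6) = 0.333333·0.158397 + 0.333333·0.183664 + 0.333333·0.166667 = 0.169576.

0.1696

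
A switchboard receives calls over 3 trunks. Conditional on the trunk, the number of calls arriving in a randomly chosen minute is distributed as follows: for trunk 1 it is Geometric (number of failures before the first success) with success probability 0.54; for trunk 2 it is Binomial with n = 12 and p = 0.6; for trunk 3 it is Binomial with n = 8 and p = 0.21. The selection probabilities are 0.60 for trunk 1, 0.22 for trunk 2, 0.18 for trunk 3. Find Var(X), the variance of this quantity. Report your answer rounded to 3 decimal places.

Per component, 1: μ=0.851852, E[X²]=2.30316; 2: μ=7.2, E[X²]=54.72; 3: μ=1.68, E[X²]=4.1496.
E[X] = 0.6·0.851852 + 0.22·7.2 + 0.18·1.68 = 2.39751.
E[X²] = 0.6·2.30316 + 0.22·54.72 + 0.18·4.1496 = 14.1672.
Var(X) = E[X²] − (E[X])² = 14.1672 − 5.74806 = 8.41916.

8.419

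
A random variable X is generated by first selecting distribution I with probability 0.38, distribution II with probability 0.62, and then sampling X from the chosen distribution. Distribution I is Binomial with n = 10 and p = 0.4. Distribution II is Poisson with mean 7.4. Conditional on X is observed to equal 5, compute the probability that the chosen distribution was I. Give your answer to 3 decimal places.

0.521

Likelihoods P(X=5 | ·): I: 0.200658; II: 0.113031.
Posterior ∝ prior × likelihood. Numerator for I: 0.38·0.200658 = 0.0762501.
Normalizing constant: 0.38·0.200658 + 0.62·0.113031 = 0.146329.
P(I | observation) = 0.0762501 / 0.146329 = 0.521085.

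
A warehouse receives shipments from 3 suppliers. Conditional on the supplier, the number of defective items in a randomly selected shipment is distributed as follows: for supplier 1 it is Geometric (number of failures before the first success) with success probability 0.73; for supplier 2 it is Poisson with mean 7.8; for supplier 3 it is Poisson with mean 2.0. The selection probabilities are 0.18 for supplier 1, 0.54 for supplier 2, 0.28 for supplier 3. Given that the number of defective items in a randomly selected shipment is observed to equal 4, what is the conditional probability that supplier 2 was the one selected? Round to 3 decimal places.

Likelihoods P(X=4 | ·): 1: 0.00387952; 2: 0.0631932; 3: 0.0902235.
Posterior ∝ prior × likelihood. Numerator for 2: 0.54·0.0631932 = 0.0341243.
Normalizing constant: 0.18·0.00387952 + 0.54·0.0631932 + 0.28·0.0902235 = 0.0600852.
P(2 | observation) = 0.0341243 / 0.0600852 = 0.567932.

0.568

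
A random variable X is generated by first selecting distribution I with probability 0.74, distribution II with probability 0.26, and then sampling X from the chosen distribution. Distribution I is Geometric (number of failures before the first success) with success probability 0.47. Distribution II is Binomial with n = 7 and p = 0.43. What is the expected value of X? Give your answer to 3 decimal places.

1.617

Component means — I: 1.12766; II: 3.01.
E[X] = 0.74·1.12766 + 0.26·3.01 = 1.61707.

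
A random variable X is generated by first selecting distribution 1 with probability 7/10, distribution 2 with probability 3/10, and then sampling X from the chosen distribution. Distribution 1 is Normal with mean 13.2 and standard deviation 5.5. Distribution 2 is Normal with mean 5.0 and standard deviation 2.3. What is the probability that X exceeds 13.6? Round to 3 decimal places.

Conditional on each component, P(X > 13.6): 1: 0.471012; 2: 9.2329e-05.
By total probability, P(X > 13.6) = 0.7·0.471012 + 0.3·9.2329e-05 = 0.329736.

0.330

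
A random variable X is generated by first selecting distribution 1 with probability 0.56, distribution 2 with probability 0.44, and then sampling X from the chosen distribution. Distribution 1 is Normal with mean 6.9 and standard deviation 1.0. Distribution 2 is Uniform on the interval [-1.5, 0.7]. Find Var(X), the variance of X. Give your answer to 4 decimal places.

13.8681

Per component, 1: μ=6.9, E[X²]=48.61; 2: μ=-0.4, E[X²]=0.563333.
E[X] = 0.56·6.9 + 0.44·-0.4 = 3.688.
E[X²] = 0.56·48.61 + 0.44·0.563333 = 27.4695.
Var(X) = E[X²] − (E[X])² = 27.4695 − 13.6013 = 13.8681.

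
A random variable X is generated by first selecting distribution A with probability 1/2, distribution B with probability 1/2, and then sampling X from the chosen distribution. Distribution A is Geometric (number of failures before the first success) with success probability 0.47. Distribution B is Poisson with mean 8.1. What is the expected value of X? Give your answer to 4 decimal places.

4.6138

Component means — A: 1.12766; B: 8.1.
E[X] = 0.5·1.12766 + 0.5·8.1 = 4.61383.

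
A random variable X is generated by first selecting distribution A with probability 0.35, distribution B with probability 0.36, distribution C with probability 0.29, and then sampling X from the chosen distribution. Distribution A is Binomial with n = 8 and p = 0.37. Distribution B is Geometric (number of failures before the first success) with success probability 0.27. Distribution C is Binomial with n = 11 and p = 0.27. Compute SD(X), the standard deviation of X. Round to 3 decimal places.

Per component, A: μ=2.96, E[X²]=10.6264; B: μ=2.7037, E[X²]=17.3237; C: μ=2.97, E[X²]=10.989.
E[X] = 0.35·2.96 + 0.36·2.7037 + 0.29·2.97 = 2.87063.
E[X²] = 0.35·10.6264 + 0.36·17.3237 + 0.29·10.989 = 13.1426.
Var(X) = E[X²] − (E[X])² = 13.1426 − 8.24054 = 4.90206.
SD(X) = √4.90206 = 2.21406.

2.214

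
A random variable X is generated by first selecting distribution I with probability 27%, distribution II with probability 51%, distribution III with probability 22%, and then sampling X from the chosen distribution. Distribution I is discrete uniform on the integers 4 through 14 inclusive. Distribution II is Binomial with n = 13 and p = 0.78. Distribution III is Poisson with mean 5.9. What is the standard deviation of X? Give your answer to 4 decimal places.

2.8112

Per component, I: μ=9, E[X²]=91; II: μ=10.14, E[X²]=105.05; III: μ=5.9, E[X²]=40.71.
E[X] = 0.27·9 + 0.51·10.14 + 0.22·5.9 = 8.8994.
E[X²] = 0.27·91 + 0.51·105.05 + 0.22·40.71 = 87.1019.
Var(X) = E[X²] − (E[X])² = 87.1019 − 79.1993 = 7.90258.
SD(X) = √7.90258 = 2.81115.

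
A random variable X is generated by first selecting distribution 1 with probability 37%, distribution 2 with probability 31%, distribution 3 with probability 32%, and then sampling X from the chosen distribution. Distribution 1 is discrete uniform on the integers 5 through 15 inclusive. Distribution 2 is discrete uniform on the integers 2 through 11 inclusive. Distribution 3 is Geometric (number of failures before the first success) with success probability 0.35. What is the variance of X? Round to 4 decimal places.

Per component, 1: μ=10, E[X²]=110; 2: μ=6.5, E[X²]=50.5; 3: μ=1.85714, E[X²]=8.7551.
E[X] = 0.37·10 + 0.31·6.5 + 0.32·1.85714 = 6.30929.
E[X²] = 0.37·110 + 0.31·50.5 + 0.32·8.7551 = 59.1566.
Var(X) = E[X²] − (E[X])² = 59.1566 − 39.8071 = 19.3495.

19.3495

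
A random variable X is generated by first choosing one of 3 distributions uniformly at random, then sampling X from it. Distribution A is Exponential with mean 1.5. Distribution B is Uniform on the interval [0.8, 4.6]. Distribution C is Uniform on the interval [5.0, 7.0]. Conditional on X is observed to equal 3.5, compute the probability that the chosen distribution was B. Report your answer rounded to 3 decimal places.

0.803

Likelihoods f(3.5 | ·): A: 0.064648; B: 0.263158; C: 0.
Posterior ∝ prior × likelihood. Numerator for B: 0.333333·0.263158 = 0.0877193.
Normalizing constant: 0.333333·0.064648 + 0.333333·0.263158 + 0.333333·0 = 0.109269.
P(B | observation) = 0.0877193 / 0.109269 = 0.802786.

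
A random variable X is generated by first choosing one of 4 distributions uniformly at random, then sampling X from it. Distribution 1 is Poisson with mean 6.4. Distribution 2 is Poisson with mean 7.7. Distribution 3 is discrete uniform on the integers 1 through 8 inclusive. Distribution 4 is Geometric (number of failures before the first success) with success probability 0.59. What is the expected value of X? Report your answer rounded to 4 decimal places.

4.8237

Component means — 1: 6.4; 2: 7.7; 3: 4.5; 4: 0.694915.
E[X] = 0.25·6.4 + 0.25·7.7 + 0.25·4.5 + 0.25·0.694915 = 4.82373.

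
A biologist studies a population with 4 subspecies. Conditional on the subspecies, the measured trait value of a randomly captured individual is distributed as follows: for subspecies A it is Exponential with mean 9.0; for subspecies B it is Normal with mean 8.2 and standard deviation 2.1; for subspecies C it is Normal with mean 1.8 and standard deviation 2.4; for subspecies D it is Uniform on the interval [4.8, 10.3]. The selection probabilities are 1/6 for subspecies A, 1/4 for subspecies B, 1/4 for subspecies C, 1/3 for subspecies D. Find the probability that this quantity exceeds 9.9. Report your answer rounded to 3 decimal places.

0.132

Conditional on each subspecies, P(X > 9.9): A: 0.332871; B: 0.209107; C: 0.000369078; D: 0.0727273.
By total probability, P(X > 9.9) = 0.166667·0.332871 + 0.25·0.209107 + 0.25·0.000369078 + 0.333333·0.0727273 = 0.13209.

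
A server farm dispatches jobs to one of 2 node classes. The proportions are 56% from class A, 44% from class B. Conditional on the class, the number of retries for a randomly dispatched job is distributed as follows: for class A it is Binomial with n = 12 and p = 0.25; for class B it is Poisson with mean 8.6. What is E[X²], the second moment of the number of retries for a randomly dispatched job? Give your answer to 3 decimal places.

42.626

For each component E[X²] = Var + (mean)², giving A: 11.25; B: 82.56.
Overall E[X²] = 0.56·11.25 + 0.44·82.56 = 42.6264.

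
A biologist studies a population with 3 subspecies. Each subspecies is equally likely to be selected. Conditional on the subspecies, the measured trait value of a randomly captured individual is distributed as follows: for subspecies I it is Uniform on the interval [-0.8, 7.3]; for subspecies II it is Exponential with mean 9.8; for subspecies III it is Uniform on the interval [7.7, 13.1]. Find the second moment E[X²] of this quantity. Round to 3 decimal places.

106.233

For each component E[X²] = Var + (mean)², giving I: 16.03; II: 192.08; III: 110.59.
Overall E[X²] = 0.333333·16.03 + 0.333333·192.08 + 0.333333·110.59 = 106.233.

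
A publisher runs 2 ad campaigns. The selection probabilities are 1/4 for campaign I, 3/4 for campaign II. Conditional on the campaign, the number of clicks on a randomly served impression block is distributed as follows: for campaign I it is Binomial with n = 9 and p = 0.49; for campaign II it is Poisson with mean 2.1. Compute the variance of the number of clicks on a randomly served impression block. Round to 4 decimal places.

3.1378

Per component, I: μ=4.41, E[X²]=21.6972; II: μ=2.1, E[X²]=6.51.
E[X] = 0.25·4.41 + 0.75·2.1 = 2.6775.
E[X²] = 0.25·21.6972 + 0.75·6.51 = 10.3068.
Var(X) = E[X²] − (E[X])² = 10.3068 − 7.16901 = 3.13779.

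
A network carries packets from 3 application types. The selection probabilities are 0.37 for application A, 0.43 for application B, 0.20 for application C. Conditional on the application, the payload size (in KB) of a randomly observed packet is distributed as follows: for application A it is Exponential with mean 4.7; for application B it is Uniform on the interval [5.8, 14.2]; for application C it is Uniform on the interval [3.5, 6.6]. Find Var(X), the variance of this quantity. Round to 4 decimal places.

Per component, A: μ=4.7, E[X²]=44.18; B: μ=10, E[X²]=105.88; C: μ=5.05, E[X²]=26.3033.
E[X] = 0.37·4.7 + 0.43·10 + 0.2·5.05 = 7.049.
E[X²] = 0.37·44.18 + 0.43·105.88 + 0.2·26.3033 = 67.1357.
Var(X) = E[X²] − (E[X])² = 67.1357 − 49.6884 = 17.4473.

17.4473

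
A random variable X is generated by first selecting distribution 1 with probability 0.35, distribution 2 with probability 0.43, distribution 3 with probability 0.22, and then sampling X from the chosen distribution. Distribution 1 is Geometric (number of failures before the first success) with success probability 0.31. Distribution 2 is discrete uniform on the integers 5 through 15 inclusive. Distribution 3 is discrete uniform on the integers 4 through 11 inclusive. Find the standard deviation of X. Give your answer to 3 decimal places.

4.449

Per component, 1: μ=2.22581, E[X²]=12.1342; 2: μ=10, E[X²]=110; 3: μ=7.5, E[X²]=61.5.
E[X] = 0.35·2.22581 + 0.43·10 + 0.22·7.5 = 6.72903.
E[X²] = 0.35·12.1342 + 0.43·110 + 0.22·61.5 = 65.077.
Var(X) = E[X²] − (E[X])² = 65.077 − 45.2799 = 19.7971.
SD(X) = √19.7971 = 4.44939.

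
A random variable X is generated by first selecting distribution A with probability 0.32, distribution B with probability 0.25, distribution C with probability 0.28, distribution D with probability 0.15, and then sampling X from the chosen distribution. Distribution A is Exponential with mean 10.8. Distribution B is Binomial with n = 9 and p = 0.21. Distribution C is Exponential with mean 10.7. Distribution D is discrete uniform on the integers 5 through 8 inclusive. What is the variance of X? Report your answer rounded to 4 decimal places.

84.1532

Per component, A: μ=10.8, E[X²]=233.28; B: μ=1.89, E[X²]=5.0652; C: μ=10.7, E[X²]=228.98; D: μ=6.5, E[X²]=43.5.
E[X] = 0.32·10.8 + 0.25·1.89 + 0.28·10.7 + 0.15·6.5 = 7.8995.
E[X²] = 0.32·233.28 + 0.25·5.0652 + 0.28·228.98 + 0.15·43.5 = 146.555.
Var(X) = E[X²] − (E[X])² = 146.555 − 62.4021 = 84.1532.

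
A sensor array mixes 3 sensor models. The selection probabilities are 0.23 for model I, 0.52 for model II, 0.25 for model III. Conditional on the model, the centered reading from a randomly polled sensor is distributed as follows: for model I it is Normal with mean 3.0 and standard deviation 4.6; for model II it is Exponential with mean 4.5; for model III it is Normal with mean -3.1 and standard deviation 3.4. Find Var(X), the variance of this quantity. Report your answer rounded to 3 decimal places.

Per component, I: μ=3, E[X²]=30.16; II: μ=4.5, E[X²]=40.5; III: μ=-3.1, E[X²]=21.17.
E[X] = 0.23·3 + 0.52·4.5 + 0.25·-3.1 = 2.255.
E[X²] = 0.23·30.16 + 0.52·40.5 + 0.25·21.17 = 33.2893.
Var(X) = E[X²] − (E[X])² = 33.2893 − 5.08502 = 28.2043.

28.204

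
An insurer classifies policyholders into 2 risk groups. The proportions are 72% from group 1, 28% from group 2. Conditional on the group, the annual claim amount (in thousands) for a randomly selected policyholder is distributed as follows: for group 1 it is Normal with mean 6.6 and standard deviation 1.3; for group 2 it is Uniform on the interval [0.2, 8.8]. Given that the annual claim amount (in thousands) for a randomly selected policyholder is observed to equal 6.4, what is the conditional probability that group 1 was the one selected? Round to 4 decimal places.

0.8702

Likelihoods f(6.4 | ·): 1: 0.303268; 2: 0.116279.
Posterior ∝ prior × likelihood. Numerator for 1: 0.72·0.303268 = 0.218353.
Normalizing constant: 0.72·0.303268 + 0.28·0.116279 = 0.250911.
P(1 | observation) = 0.218353 / 0.250911 = 0.87024.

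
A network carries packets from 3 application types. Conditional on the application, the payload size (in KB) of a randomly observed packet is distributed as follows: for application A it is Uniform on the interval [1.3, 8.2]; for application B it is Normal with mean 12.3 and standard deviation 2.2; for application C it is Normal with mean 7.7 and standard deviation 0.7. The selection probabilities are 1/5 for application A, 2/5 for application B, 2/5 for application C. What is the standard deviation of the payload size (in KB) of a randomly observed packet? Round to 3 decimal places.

Per component, A: μ=4.75, E[X²]=26.53; B: μ=12.3, E[X²]=156.13; C: μ=7.7, E[X²]=59.78.
E[X] = 0.2·4.75 + 0.4·12.3 + 0.4·7.7 = 8.95.
E[X²] = 0.2·26.53 + 0.4·156.13 + 0.4·59.78 = 91.67.
Var(X) = E[X²] − (E[X])² = 91.67 − 80.1025 = 11.5675.
SD(X) = √11.5675 = 3.4011.

3.401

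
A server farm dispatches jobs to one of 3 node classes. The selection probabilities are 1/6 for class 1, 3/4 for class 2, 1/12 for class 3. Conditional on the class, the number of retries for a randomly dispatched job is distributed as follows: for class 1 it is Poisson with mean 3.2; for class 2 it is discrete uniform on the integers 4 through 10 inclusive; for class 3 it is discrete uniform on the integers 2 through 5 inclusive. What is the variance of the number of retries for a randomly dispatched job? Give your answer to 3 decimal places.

6.209

Per component, 1: μ=3.2, E[X²]=13.44; 2: μ=7, E[X²]=53; 3: μ=3.5, E[X²]=13.5.
E[X] = 0.166667·3.2 + 0.75·7 + 0.0833333·3.5 = 6.075.
E[X²] = 0.166667·13.44 + 0.75·53 + 0.0833333·13.5 = 43.115.
Var(X) = E[X²] − (E[X])² = 43.115 − 36.9056 = 6.20938.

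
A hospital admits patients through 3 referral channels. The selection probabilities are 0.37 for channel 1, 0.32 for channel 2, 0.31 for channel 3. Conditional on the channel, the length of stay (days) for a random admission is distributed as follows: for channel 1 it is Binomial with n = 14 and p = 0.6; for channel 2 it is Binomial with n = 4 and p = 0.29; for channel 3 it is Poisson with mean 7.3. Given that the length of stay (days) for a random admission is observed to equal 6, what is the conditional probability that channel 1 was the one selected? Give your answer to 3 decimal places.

0.436

Likelihoods P(X=6 | ·): 1: 0.0918212; 2: 0; 3: 0.141989.
Posterior ∝ prior × likelihood. Numerator for 1: 0.37·0.0918212 = 0.0339738.
Normalizing constant: 0.37·0.0918212 + 0.32·0 + 0.31·0.141989 = 0.0779904.
P(1 | observation) = 0.0339738 / 0.0779904 = 0.435615.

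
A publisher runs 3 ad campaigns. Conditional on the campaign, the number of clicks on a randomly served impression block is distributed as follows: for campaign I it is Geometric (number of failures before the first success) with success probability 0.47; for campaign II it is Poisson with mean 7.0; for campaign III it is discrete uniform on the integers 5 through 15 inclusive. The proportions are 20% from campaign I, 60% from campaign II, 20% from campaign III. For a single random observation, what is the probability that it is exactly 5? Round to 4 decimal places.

Conditional on each campaign, P(X = 5): I: 0.0196552; II: 0.127717; III: 0.0909091.
By total probability, P(X = 5) = 0.2·0.0196552 + 0.6·0.127717 + 0.2·0.0909091 = 0.0987429.

0.0987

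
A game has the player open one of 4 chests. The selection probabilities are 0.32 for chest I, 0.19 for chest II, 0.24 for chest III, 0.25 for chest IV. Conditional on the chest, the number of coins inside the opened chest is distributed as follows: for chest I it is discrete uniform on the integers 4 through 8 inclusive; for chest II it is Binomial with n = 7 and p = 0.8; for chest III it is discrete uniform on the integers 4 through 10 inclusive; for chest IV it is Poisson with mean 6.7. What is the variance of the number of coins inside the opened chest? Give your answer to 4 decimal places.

3.7658

Per component, I: μ=6, E[X²]=38; II: μ=5.6, E[X²]=32.48; III: μ=7, E[X²]=53; IV: μ=6.7, E[X²]=51.59.
E[X] = 0.32·6 + 0.19·5.6 + 0.24·7 + 0.25·6.7 = 6.339.
E[X²] = 0.32·38 + 0.19·32.48 + 0.24·53 + 0.25·51.59 = 43.9487.
Var(X) = E[X²] − (E[X])² = 43.9487 − 40.1829 = 3.76578.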